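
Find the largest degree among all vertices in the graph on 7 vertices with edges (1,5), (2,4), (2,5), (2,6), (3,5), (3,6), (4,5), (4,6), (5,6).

Step 1: Count edges incident to each vertex:
  deg(1) = 1 (neighbors: 5)
  deg(2) = 3 (neighbors: 4, 5, 6)
  deg(3) = 2 (neighbors: 5, 6)
  deg(4) = 3 (neighbors: 2, 5, 6)
  deg(5) = 5 (neighbors: 1, 2, 3, 4, 6)
  deg(6) = 4 (neighbors: 2, 3, 4, 5)
  deg(7) = 0 (neighbors: none)

Step 2: Find maximum:
  max(1, 3, 2, 3, 5, 4, 0) = 5 (vertex 5)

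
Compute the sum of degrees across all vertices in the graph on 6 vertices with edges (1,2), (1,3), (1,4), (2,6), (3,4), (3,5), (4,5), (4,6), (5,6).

Step 1: Count edges incident to each vertex:
  deg(1) = 3 (neighbors: 2, 3, 4)
  deg(2) = 2 (neighbors: 1, 6)
  deg(3) = 3 (neighbors: 1, 4, 5)
  deg(4) = 4 (neighbors: 1, 3, 5, 6)
  deg(5) = 3 (neighbors: 3, 4, 6)
  deg(6) = 3 (neighbors: 2, 4, 5)

Step 2: Sum all degrees:
  3 + 2 + 3 + 4 + 3 + 3 = 18

Verification: sum of degrees = 2 * |E| = 2 * 9 = 18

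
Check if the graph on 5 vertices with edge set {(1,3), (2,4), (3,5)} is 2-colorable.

Step 1: Attempt 2-coloring using BFS:
  Start at vertex 1, assign color 0
  Color vertex 3 with color 1 (neighbor of 1)
  Color vertex 5 with color 0 (neighbor of 3)
  Start new component at vertex 2, assign color 0
  Color vertex 4 with color 1 (neighbor of 2)

Step 2: 2-coloring succeeded. No conflicts found.
  Set A (color 0): {1, 2, 5}
  Set B (color 1): {3, 4}

The graph is bipartite with partition {1, 2, 5}, {3, 4}.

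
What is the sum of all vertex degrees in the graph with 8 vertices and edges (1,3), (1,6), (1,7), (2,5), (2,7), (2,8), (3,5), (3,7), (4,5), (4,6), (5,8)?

Step 1: Count edges incident to each vertex:
  deg(1) = 3 (neighbors: 3, 6, 7)
  deg(2) = 3 (neighbors: 5, 7, 8)
  deg(3) = 3 (neighbors: 1, 5, 7)
  deg(4) = 2 (neighbors: 5, 6)
  deg(5) = 4 (neighbors: 2, 3, 4, 8)
  deg(6) = 2 (neighbors: 1, 4)
  deg(7) = 3 (neighbors: 1, 2, 3)
  deg(8) = 2 (neighbors: 2, 5)

Step 2: Sum all degrees:
  3 + 3 + 3 + 2 + 4 + 2 + 3 + 2 = 22

Verification: sum of degrees = 2 * |E| = 2 * 11 = 22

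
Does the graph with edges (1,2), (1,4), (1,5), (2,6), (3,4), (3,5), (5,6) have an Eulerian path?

Step 1: Find the degree of each vertex:
  deg(1) = 3
  deg(2) = 2
  deg(3) = 2
  deg(4) = 2
  deg(5) = 3
  deg(6) = 2

Step 2: Count vertices with odd degree:
  Odd-degree vertices: 1, 5 (2 total)

Step 3: Apply Euler's theorem:
  - Eulerian circuit exists iff graph is connected and all vertices have even degree
  - Eulerian path exists iff graph is connected and has 0 or 2 odd-degree vertices

Graph is connected with exactly 2 odd-degree vertices (1, 5).
Eulerian path exists (starting and ending at the odd-degree vertices), but no Eulerian circuit.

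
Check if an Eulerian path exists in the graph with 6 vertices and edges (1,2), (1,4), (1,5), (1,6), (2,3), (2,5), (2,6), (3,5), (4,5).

Step 1: Find the degree of each vertex:
  deg(1) = 4
  deg(2) = 4
  deg(3) = 2
  deg(4) = 2
  deg(5) = 4
  deg(6) = 2

Step 2: Count vertices with odd degree:
  All vertices have even degree (0 odd-degree vertices)

Step 3: Apply Euler's theorem:
  - Eulerian circuit exists iff graph is connected and all vertices have even degree
  - Eulerian path exists iff graph is connected and has 0 or 2 odd-degree vertices

Graph is connected with 0 odd-degree vertices.
Both Eulerian circuit and Eulerian path exist.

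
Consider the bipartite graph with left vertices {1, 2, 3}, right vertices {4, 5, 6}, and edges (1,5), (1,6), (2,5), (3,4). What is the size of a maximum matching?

Step 1: List the neighbors of each left vertex:
  1: 5, 6
  2: 5
  3: 4

Step 2: Greedily match left vertices, then look for augmenting paths:
  Match 1 -- 6
  Match 2 -- 5
  Match 3 -- 4
  No augmenting path remains.

Step 3: Verify this is maximum:
  Matching size 3 = min(|L|, |R|) = min(3, 3), which is an upper bound, so this matching is maximum.

Maximum matching: {(1,6), (2,5), (3,4)}
Size: 3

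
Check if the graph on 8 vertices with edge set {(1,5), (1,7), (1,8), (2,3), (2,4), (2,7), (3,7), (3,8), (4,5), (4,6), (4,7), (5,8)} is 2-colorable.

Step 1: Attempt 2-coloring using BFS:
  Start at vertex 1, assign color 0
  Color vertex 5 with color 1 (neighbor of 1)
  Color vertex 7 with color 1 (neighbor of 1)
  Color vertex 8 with color 1 (neighbor of 1)
  Color vertex 4 with color 0 (neighbor of 5)

Step 2: Conflict found! Vertices 5 and 8 are adjacent but have the same color.
This means the graph contains an odd cycle.

The graph is NOT bipartite.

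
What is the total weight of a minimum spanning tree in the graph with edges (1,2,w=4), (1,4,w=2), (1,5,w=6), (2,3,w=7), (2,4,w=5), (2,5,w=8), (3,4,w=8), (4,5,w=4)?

Apply Kruskal's algorithm (sort edges by weight, add if no cycle):

Sorted edges by weight:
  (1,4) w=2
  (1,2) w=4
  (4,5) w=4
  (2,4) w=5
  (1,5) w=6
  (2,3) w=7
  (2,5) w=8
  (3,4) w=8

Add edge (1,4) w=2 -- no cycle. Running total: 2
Add edge (1,2) w=4 -- no cycle. Running total: 6
Add edge (4,5) w=4 -- no cycle. Running total: 10
Skip edge (2,4) w=5 -- would create cycle
Skip edge (1,5) w=6 -- would create cycle
Add edge (2,3) w=7 -- no cycle. Running total: 17

MST edges: (1,4,w=2), (1,2,w=4), (4,5,w=4), (2,3,w=7)
Total MST weight: 2 + 4 + 4 + 7 = 17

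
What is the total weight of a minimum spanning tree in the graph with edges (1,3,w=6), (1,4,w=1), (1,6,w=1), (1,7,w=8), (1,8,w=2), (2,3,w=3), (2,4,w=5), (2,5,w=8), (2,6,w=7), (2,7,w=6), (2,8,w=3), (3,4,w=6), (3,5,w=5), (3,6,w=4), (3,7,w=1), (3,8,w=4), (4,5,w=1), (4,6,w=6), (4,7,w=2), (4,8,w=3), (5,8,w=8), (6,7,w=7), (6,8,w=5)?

Apply Kruskal's algorithm (sort edges by weight, add if no cycle):

Sorted edges by weight:
  (1,4) w=1
  (1,6) w=1
  (3,7) w=1
  (4,5) w=1
  (1,8) w=2
  (4,7) w=2
  (2,3) w=3
  (2,8) w=3
  (4,8) w=3
  (3,6) w=4
  (3,8) w=4
  (2,4) w=5
  (3,5) w=5
  (6,8) w=5
  (1,3) w=6
  (2,7) w=6
  (3,4) w=6
  (4,6) w=6
  (2,6) w=7
  (6,7) w=7
  (1,7) w=8
  (2,5) w=8
  (5,8) w=8

Add edge (1,4) w=1 -- no cycle. Running total: 1
Add edge (1,6) w=1 -- no cycle. Running total: 2
Add edge (3,7) w=1 -- no cycle. Running total: 3
Add edge (4,5) w=1 -- no cycle. Running total: 4
Add edge (1,8) w=2 -- no cycle. Running total: 6
Add edge (4,7) w=2 -- no cycle. Running total: 8
Add edge (2,3) w=3 -- no cycle. Running total: 11

MST edges: (1,4,w=1), (1,6,w=1), (3,7,w=1), (4,5,w=1), (1,8,w=2), (4,7,w=2), (2,3,w=3)
Total MST weight: 1 + 1 + 1 + 1 + 2 + 2 + 3 = 11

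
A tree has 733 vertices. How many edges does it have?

A tree on n vertices always has exactly n - 1 edges.
For n = 733: edges = 733 - 1 = 732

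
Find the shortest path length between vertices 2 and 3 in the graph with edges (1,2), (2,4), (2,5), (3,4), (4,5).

Step 1: Build adjacency list:
  1: 2
  2: 1, 4, 5
  3: 4
  4: 2, 3, 5
  5: 2, 4

Step 2: BFS from vertex 2 to find shortest path to 3:
  vertex 1 reached at distance 1
  vertex 4 reached at distance 1
  vertex 5 reached at distance 1
  vertex 3 reached at distance 2

Step 3: Shortest path: 2 -> 4 -> 3
Path length: 2 edges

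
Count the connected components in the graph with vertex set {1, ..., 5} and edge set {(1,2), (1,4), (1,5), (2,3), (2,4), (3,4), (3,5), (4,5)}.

Step 1: Build adjacency list from edges:
  1: 2, 4, 5
  2: 1, 3, 4
  3: 2, 4, 5
  4: 1, 2, 3, 5
  5: 1, 3, 4

Step 2: Run BFS/DFS from vertex 1:
  Visited: {1, 2, 4, 5, 3}
  Reached 5 of 5 vertices

Step 3: All 5 vertices reached from vertex 1, so the graph is connected.
Number of connected components: 1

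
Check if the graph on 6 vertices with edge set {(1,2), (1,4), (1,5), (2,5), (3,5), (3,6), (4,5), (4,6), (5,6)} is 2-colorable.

Step 1: Attempt 2-coloring using BFS:
  Start at vertex 1, assign color 0
  Color vertex 2 with color 1 (neighbor of 1)
  Color vertex 4 with color 1 (neighbor of 1)
  Color vertex 5 with color 1 (neighbor of 1)

Step 2: Conflict found! Vertices 2 and 5 are adjacent but have the same color.
This means the graph contains an odd cycle.

The graph is NOT bipartite.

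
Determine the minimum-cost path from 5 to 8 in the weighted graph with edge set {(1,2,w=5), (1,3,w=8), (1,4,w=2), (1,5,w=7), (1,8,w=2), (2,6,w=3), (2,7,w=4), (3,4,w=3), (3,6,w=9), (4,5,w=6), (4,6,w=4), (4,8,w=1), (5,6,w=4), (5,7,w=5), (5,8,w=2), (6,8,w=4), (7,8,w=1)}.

Step 1: Build adjacency list with weights:
  1: 2(w=5), 3(w=8), 4(w=2), 5(w=7), 8(w=2)
  2: 1(w=5), 6(w=3), 7(w=4)
  3: 1(w=8), 4(w=3), 6(w=9)
  4: 1(w=2), 3(w=3), 5(w=6), 6(w=4), 8(w=1)
  5: 1(w=7), 4(w=6), 6(w=4), 7(w=5), 8(w=2)
  6: 2(w=3), 3(w=9), 4(w=4), 5(w=4), 8(w=4)
  7: 2(w=4), 5(w=5), 8(w=1)
  8: 1(w=2), 4(w=1), 5(w=2), 6(w=4), 7(w=1)

Step 2: Apply Dijkstra's algorithm from vertex 5:
  Visit vertex 5 (distance=0)
    Update dist[1] = 7
    Update dist[4] = 6
    Update dist[6] = 4
    Update dist[7] = 5
    Update dist[8] = 2
  Visit vertex 8 (distance=2)
    Update dist[1] = 4
    Update dist[4] = 3
    Update dist[7] = 3

Step 3: Shortest path: 5 -> 8
Total weight: 2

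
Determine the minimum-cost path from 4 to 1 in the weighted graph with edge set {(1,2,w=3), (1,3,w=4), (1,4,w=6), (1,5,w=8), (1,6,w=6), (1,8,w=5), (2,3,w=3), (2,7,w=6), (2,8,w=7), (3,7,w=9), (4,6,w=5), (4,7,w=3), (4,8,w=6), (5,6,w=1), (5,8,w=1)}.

Step 1: Build adjacency list with weights:
  1: 2(w=3), 3(w=4), 4(w=6), 5(w=8), 6(w=6), 8(w=5)
  2: 1(w=3), 3(w=3), 7(w=6), 8(w=7)
  3: 1(w=4), 2(w=3), 7(w=9)
  4: 1(w=6), 6(w=5), 7(w=3), 8(w=6)
  5: 1(w=8), 6(w=1), 8(w=1)
  6: 1(w=6), 4(w=5), 5(w=1)
  7: 2(w=6), 3(w=9), 4(w=3)
  8: 1(w=5), 2(w=7), 4(w=6), 5(w=1)

Step 2: Apply Dijkstra's algorithm from vertex 4:
  Visit vertex 4 (distance=0)
    Update dist[1] = 6
    Update dist[6] = 5
    Update dist[7] = 3
    Update dist[8] = 6
  Visit vertex 7 (distance=3)
    Update dist[2] = 9
    Update dist[3] = 12
  Visit vertex 6 (distance=5)
    Update dist[5] = 6
  Visit vertex 1 (distance=6)
    Update dist[3] = 10

Step 3: Shortest path: 4 -> 1
Total weight: 6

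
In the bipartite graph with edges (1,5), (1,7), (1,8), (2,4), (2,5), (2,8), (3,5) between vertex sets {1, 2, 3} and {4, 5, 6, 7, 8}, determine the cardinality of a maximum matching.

Step 1: List the neighbors of each left vertex:
  1: 5, 7, 8
  2: 4, 5, 8
  3: 5

Step 2: Greedily match left vertices, then look for augmenting paths:
  Match 1 -- 7
  Match 2 -- 4
  Match 3 -- 5
  No augmenting path remains.

Step 3: Verify this is maximum:
  Matching size 3 = min(|L|, |R|) = min(3, 5), which is an upper bound, so this matching is maximum.

Maximum matching: {(1,7), (2,4), (3,5)}
Size: 3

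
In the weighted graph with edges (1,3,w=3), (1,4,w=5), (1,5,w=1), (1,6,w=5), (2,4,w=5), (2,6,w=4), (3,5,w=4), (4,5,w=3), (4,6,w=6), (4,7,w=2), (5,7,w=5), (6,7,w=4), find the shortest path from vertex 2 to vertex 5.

Step 1: Build adjacency list with weights:
  1: 3(w=3), 4(w=5), 5(w=1), 6(w=5)
  2: 4(w=5), 6(w=4)
  3: 1(w=3), 5(w=4)
  4: 1(w=5), 2(w=5), 5(w=3), 6(w=6), 7(w=2)
  5: 1(w=1), 3(w=4), 4(w=3), 7(w=5)
  6: 1(w=5), 2(w=4), 4(w=6), 7(w=4)
  7: 4(w=2), 5(w=5), 6(w=4)

Step 2: Apply Dijkstra's algorithm from vertex 2:
  Visit vertex 2 (distance=0)
    Update dist[4] = 5
    Update dist[6] = 4
  Visit vertex 6 (distance=4)
    Update dist[1] = 9
    Update dist[7] = 8
  Visit vertex 4 (distance=5)
    Update dist[5] = 8
    Update dist[7] = 7
  Visit vertex 7 (distance=7)
  Visit vertex 5 (distance=8)
    Update dist[3] = 12

Step 3: Shortest path: 2 -> 4 -> 5
Total weight: 5 + 3 = 8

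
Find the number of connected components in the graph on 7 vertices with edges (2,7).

Step 1: Build adjacency list from edges:
  1: (none)
  2: 7
  3: (none)
  4: (none)
  5: (none)
  6: (none)
  7: 2

Step 2: Run BFS/DFS from vertex 1:
  Visited: {1}
  Reached 1 of 7 vertices

Step 3: Only 1 of 7 vertices reached. Graph is disconnected.
Connected components: {1}, {2, 7}, {3}, {4}, {5}, {6}
Number of connected components: 6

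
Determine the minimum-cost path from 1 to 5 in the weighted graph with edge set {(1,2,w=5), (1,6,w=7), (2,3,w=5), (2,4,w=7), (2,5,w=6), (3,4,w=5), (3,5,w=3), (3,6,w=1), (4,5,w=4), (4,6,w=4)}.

Step 1: Build adjacency list with weights:
  1: 2(w=5), 6(w=7)
  2: 1(w=5), 3(w=5), 4(w=7), 5(w=6)
  3: 2(w=5), 4(w=5), 5(w=3), 6(w=1)
  4: 2(w=7), 3(w=5), 5(w=4), 6(w=4)
  5: 2(w=6), 3(w=3), 4(w=4)
  6: 1(w=7), 3(w=1), 4(w=4)

Step 2: Apply Dijkstra's algorithm from vertex 1:
  Visit vertex 1 (distance=0)
    Update dist[2] = 5
    Update dist[6] = 7
  Visit vertex 2 (distance=5)
    Update dist[3] = 10
    Update dist[4] = 12
    Update dist[5] = 11
  Visit vertex 6 (distance=7)
    Update dist[3] = 8
    Update dist[4] = 11
  Visit vertex 3 (distance=8)
  Visit vertex 4 (distance=11)
  Visit vertex 5 (distance=11)

Step 3: Shortest path: 1 -> 2 -> 5
Total weight: 5 + 6 = 11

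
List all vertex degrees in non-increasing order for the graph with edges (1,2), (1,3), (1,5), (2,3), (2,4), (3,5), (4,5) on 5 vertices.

Step 1: Count edges incident to each vertex:
  deg(1) = 3 (neighbors: 2, 3, 5)
  deg(2) = 3 (neighbors: 1, 3, 4)
  deg(3) = 3 (neighbors: 1, 2, 5)
  deg(4) = 2 (neighbors: 2, 5)
  deg(5) = 3 (neighbors: 1, 3, 4)

Step 2: Sort degrees in non-increasing order:
  Degrees: [3, 3, 3, 2, 3] -> sorted: [3, 3, 3, 3, 2]

Degree sequence: [3, 3, 3, 3, 2]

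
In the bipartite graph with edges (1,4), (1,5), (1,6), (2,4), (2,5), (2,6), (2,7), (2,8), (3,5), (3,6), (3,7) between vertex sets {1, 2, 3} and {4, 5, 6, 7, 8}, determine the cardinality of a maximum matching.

Step 1: List the neighbors of each left vertex:
  1: 4, 5, 6
  2: 4, 5, 6, 7, 8
  3: 5, 6, 7

Step 2: Greedily match left vertices, then look for augmenting paths:
  Match 1 -- 4
  Match 2 -- 5
  Match 3 -- 6
  No augmenting path remains.

Step 3: Verify this is maximum:
  Matching size 3 = min(|L|, |R|) = min(3, 5), which is an upper bound, so this matching is maximum.

Maximum matching: {(1,4), (2,5), (3,6)}
Size: 3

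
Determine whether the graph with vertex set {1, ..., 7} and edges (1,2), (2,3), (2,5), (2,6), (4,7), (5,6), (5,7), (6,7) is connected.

Step 1: Build adjacency list from edges:
  1: 2
  2: 1, 3, 5, 6
  3: 2
  4: 7
  5: 2, 6, 7
  6: 2, 5, 7
  7: 4, 5, 6

Step 2: Run BFS/DFS from vertex 1:
  Visited: {1, 2, 3, 5, 6, 7, 4}
  Reached 7 of 7 vertices

Step 3: All 7 vertices reached from vertex 1, so the graph is connected.
Answer: Yes, the graph is connected.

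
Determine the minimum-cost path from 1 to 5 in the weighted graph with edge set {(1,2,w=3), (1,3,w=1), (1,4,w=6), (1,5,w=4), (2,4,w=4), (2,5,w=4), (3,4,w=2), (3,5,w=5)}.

Step 1: Build adjacency list with weights:
  1: 2(w=3), 3(w=1), 4(w=6), 5(w=4)
  2: 1(w=3), 4(w=4), 5(w=4)
  3: 1(w=1), 4(w=2), 5(w=5)
  4: 1(w=6), 2(w=4), 3(w=2)
  5: 1(w=4), 2(w=4), 3(w=5)

Step 2: Apply Dijkstra's algorithm from vertex 1:
  Visit vertex 1 (distance=0)
    Update dist[2] = 3
    Update dist[3] = 1
    Update dist[4] = 6
    Update dist[5] = 4
  Visit vertex 3 (distance=1)
    Update dist[4] = 3
  Visit vertex 2 (distance=3)
  Visit vertex 4 (distance=3)
  Visit vertex 5 (distance=4)

Step 3: Shortest path: 1 -> 5
Total weight: 4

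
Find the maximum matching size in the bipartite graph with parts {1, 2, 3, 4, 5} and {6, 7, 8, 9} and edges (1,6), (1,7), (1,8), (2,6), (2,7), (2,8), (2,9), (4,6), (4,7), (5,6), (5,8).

Step 1: List the neighbors of each left vertex:
  1: 6, 7, 8
  2: 6, 7, 8, 9
  3: (none)
  4: 6, 7
  5: 6, 8

Step 2: Greedily match left vertices, then look for augmenting paths:
  Match 1 -- 6
  Match 2 -- 9
  Match 4 -- 7
  Match 5 -- 8
  No augmenting path remains.

Step 3: Verify this is maximum:
  Matching size 4 = min(|L|, |R|) = min(5, 4), which is an upper bound, so this matching is maximum.

Maximum matching: {(1,6), (2,9), (4,7), (5,8)}
Size: 4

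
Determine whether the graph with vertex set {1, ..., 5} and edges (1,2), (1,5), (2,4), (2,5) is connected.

Step 1: Build adjacency list from edges:
  1: 2, 5
  2: 1, 4, 5
  3: (none)
  4: 2
  5: 1, 2

Step 2: Run BFS/DFS from vertex 1:
  Visited: {1, 2, 5, 4}
  Reached 4 of 5 vertices

Step 3: Only 4 of 5 vertices reached. Graph is disconnected.
Connected components: {1, 2, 4, 5}, {3}
Answer: No, the graph is not connected (2 components).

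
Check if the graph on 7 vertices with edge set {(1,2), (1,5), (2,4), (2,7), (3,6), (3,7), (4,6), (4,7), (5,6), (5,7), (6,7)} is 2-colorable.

Step 1: Attempt 2-coloring using BFS:
  Start at vertex 1, assign color 0
  Color vertex 2 with color 1 (neighbor of 1)
  Color vertex 5 with color 1 (neighbor of 1)
  Color vertex 4 with color 0 (neighbor of 2)
  Color vertex 7 with color 0 (neighbor of 2)
  Color vertex 6 with color 0 (neighbor of 5)

Step 2: Conflict found! Vertices 4 and 6 are adjacent but have the same color.
This means the graph contains an odd cycle.

The graph is NOT bipartite.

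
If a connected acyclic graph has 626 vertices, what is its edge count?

A tree on n vertices always has exactly n - 1 edges.
For n = 626: edges = 626 - 1 = 625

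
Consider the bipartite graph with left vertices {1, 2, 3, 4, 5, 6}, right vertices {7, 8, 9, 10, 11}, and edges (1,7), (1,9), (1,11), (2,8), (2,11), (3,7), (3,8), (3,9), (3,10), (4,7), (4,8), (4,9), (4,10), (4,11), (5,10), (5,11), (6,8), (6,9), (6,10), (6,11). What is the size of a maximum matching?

Step 1: List the neighbors of each left vertex:
  1: 7, 9, 11
  2: 8, 11
  3: 7, 8, 9, 10
  4: 7, 8, 9, 10, 11
  5: 10, 11
  6: 8, 9, 10, 11

Step 2: Greedily match left vertices, then look for augmenting paths:
  Match 1 -- 7
  Match 2 -- 8
  Match 3 -- 9
  Match 4 -- 10
  Match 5 -- 11
  No augmenting path remains.

Step 3: Verify this is maximum:
  Matching size 5 = min(|L|, |R|) = min(6, 5), which is an upper bound, so this matching is maximum.

Maximum matching: {(1,7), (2,8), (3,9), (4,10), (5,11)}
Size: 5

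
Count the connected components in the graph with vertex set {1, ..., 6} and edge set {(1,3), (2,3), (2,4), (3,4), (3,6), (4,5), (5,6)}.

Step 1: Build adjacency list from edges:
  1: 3
  2: 3, 4
  3: 1, 2, 4, 6
  4: 2, 3, 5
  5: 4, 6
  6: 3, 5

Step 2: Run BFS/DFS from vertex 1:
  Visited: {1, 3, 2, 4, 6, 5}
  Reached 6 of 6 vertices

Step 3: All 6 vertices reached from vertex 1, so the graph is connected.
Number of connected components: 1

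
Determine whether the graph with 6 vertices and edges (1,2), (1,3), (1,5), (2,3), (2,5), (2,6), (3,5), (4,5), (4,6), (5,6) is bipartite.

Step 1: Attempt 2-coloring using BFS:
  Start at vertex 1, assign color 0
  Color vertex 2 with color 1 (neighbor of 1)
  Color vertex 3 with color 1 (neighbor of 1)
  Color vertex 5 with color 1 (neighbor of 1)

Step 2: Conflict found! Vertices 2 and 3 are adjacent but have the same color.
This means the graph contains an odd cycle.

The graph is NOT bipartite.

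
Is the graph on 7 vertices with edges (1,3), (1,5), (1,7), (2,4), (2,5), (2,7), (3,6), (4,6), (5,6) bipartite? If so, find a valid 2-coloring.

Step 1: Attempt 2-coloring using BFS:
  Start at vertex 1, assign color 0
  Color vertex 3 with color 1 (neighbor of 1)
  Color vertex 5 with color 1 (neighbor of 1)
  Color vertex 7 with color 1 (neighbor of 1)
  Color vertex 6 with color 0 (neighbor of 3)
  Color vertex 2 with color 0 (neighbor of 5)
  Color vertex 4 with color 1 (neighbor of 6)

Step 2: 2-coloring succeeded. No conflicts found.
  Set A (color 0): {1, 2, 6}
  Set B (color 1): {3, 4, 5, 7}

The graph is bipartite with partition {1, 2, 6}, {3, 4, 5, 7}.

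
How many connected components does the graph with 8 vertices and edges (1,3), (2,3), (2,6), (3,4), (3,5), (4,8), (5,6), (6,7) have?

Step 1: Build adjacency list from edges:
  1: 3
  2: 3, 6
  3: 1, 2, 4, 5
  4: 3, 8
  5: 3, 6
  6: 2, 5, 7
  7: 6
  8: 4

Step 2: Run BFS/DFS from vertex 1:
  Visited: {1, 3, 2, 4, 5, 6, 8, 7}
  Reached 8 of 8 vertices

Step 3: All 8 vertices reached from vertex 1, so the graph is connected.
Number of connected components: 1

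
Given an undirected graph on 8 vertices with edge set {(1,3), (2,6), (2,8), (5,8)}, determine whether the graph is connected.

Step 1: Build adjacency list from edges:
  1: 3
  2: 6, 8
  3: 1
  4: (none)
  5: 8
  6: 2
  7: (none)
  8: 2, 5

Step 2: Run BFS/DFS from vertex 1:
  Visited: {1, 3}
  Reached 2 of 8 vertices

Step 3: Only 2 of 8 vertices reached. Graph is disconnected.
Connected components: {1, 3}, {2, 5, 6, 8}, {4}, {7}
Answer: No, the graph is not connected (4 components).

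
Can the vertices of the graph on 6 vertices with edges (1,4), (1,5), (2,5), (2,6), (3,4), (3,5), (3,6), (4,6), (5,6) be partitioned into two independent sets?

Step 1: Attempt 2-coloring using BFS:
  Start at vertex 1, assign color 0
  Color vertex 4 with color 1 (neighbor of 1)
  Color vertex 5 with color 1 (neighbor of 1)
  Color vertex 3 with color 0 (neighbor of 4)
  Color vertex 6 with color 0 (neighbor of 4)
  Color vertex 2 with color 0 (neighbor of 5)

Step 2: Conflict found! Vertices 3 and 6 are adjacent but have the same color.
This means the graph contains an odd cycle.

The graph is NOT bipartite.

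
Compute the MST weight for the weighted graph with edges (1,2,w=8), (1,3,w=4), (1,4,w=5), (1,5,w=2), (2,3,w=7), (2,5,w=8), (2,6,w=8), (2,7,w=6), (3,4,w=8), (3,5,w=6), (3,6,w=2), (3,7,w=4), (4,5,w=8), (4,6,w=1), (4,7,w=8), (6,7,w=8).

Apply Kruskal's algorithm (sort edges by weight, add if no cycle):

Sorted edges by weight:
  (4,6) w=1
  (1,5) w=2
  (3,6) w=2
  (1,3) w=4
  (3,7) w=4
  (1,4) w=5
  (2,7) w=6
  (3,5) w=6
  (2,3) w=7
  (1,2) w=8
  (2,5) w=8
  (2,6) w=8
  (3,4) w=8
  (4,5) w=8
  (4,7) w=8
  (6,7) w=8

Add edge (4,6) w=1 -- no cycle. Running total: 1
Add edge (1,5) w=2 -- no cycle. Running total: 3
Add edge (3,6) w=2 -- no cycle. Running total: 5
Add edge (1,3) w=4 -- no cycle. Running total: 9
Add edge (3,7) w=4 -- no cycle. Running total: 13
Skip edge (1,4) w=5 -- would create cycle
Add edge (2,7) w=6 -- no cycle. Running total: 19

MST edges: (4,6,w=1), (1,5,w=2), (3,6,w=2), (1,3,w=4), (3,7,w=4), (2,7,w=6)
Total MST weight: 1 + 2 + 2 + 4 + 4 + 6 = 19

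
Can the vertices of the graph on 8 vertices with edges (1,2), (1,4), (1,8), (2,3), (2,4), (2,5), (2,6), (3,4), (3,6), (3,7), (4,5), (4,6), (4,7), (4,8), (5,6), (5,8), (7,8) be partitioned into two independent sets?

Step 1: Attempt 2-coloring using BFS:
  Start at vertex 1, assign color 0
  Color vertex 2 with color 1 (neighbor of 1)
  Color vertex 4 with color 1 (neighbor of 1)
  Color vertex 8 with color 1 (neighbor of 1)
  Color vertex 3 with color 0 (neighbor of 2)

Step 2: Conflict found! Vertices 2 and 4 are adjacent but have the same color.
This means the graph contains an odd cycle.

The graph is NOT bipartite.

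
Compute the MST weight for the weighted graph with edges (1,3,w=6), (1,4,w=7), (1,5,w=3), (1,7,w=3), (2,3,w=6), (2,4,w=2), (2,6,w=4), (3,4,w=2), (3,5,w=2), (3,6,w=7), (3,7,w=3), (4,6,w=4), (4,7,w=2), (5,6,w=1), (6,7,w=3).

Apply Kruskal's algorithm (sort edges by weight, add if no cycle):

Sorted edges by weight:
  (5,6) w=1
  (2,4) w=2
  (3,4) w=2
  (3,5) w=2
  (4,7) w=2
  (1,5) w=3
  (1,7) w=3
  (3,7) w=3
  (6,7) w=3
  (2,6) w=4
  (4,6) w=4
  (1,3) w=6
  (2,3) w=6
  (1,4) w=7
  (3,6) w=7

Add edge (5,6) w=1 -- no cycle. Running total: 1
Add edge (2,4) w=2 -- no cycle. Running total: 3
Add edge (3,4) w=2 -- no cycle. Running total: 5
Add edge (3,5) w=2 -- no cycle. Running total: 7
Add edge (4,7) w=2 -- no cycle. Running total: 9
Add edge (1,5) w=3 -- no cycle. Running total: 12

MST edges: (5,6,w=1), (2,4,w=2), (3,4,w=2), (3,5,w=2), (4,7,w=2), (1,5,w=3)
Total MST weight: 1 + 2 + 2 + 2 + 2 + 3 = 12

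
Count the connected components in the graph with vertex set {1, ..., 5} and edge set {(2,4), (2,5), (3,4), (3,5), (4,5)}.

Step 1: Build adjacency list from edges:
  1: (none)
  2: 4, 5
  3: 4, 5
  4: 2, 3, 5
  5: 2, 3, 4

Step 2: Run BFS/DFS from vertex 1:
  Visited: {1}
  Reached 1 of 5 vertices

Step 3: Only 1 of 5 vertices reached. Graph is disconnected.
Connected components: {1}, {2, 3, 4, 5}
Number of connected components: 2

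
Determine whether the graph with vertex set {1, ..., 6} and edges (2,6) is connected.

Step 1: Build adjacency list from edges:
  1: (none)
  2: 6
  3: (none)
  4: (none)
  5: (none)
  6: 2

Step 2: Run BFS/DFS from vertex 1:
  Visited: {1}
  Reached 1 of 6 vertices

Step 3: Only 1 of 6 vertices reached. Graph is disconnected.
Connected components: {1}, {2, 6}, {3}, {4}, {5}
Answer: No, the graph is not connected (5 components).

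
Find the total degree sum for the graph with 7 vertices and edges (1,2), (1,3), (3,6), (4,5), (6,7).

Step 1: Count edges incident to each vertex:
  deg(1) = 2 (neighbors: 2, 3)
  deg(2) = 1 (neighbors: 1)
  deg(3) = 2 (neighbors: 1, 6)
  deg(4) = 1 (neighbors: 5)
  deg(5) = 1 (neighbors: 4)
  deg(6) = 2 (neighbors: 3, 7)
  deg(7) = 1 (neighbors: 6)

Step 2: Sum all degrees:
  2 + 1 + 2 + 1 + 1 + 2 + 1 = 10

Verification: sum of degrees = 2 * |E| = 2 * 5 = 10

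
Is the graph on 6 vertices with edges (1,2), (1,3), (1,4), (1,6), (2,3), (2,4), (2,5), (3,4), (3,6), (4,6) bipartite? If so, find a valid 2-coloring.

Step 1: Attempt 2-coloring using BFS:
  Start at vertex 1, assign color 0
  Color vertex 2 with color 1 (neighbor of 1)
  Color vertex 3 with color 1 (neighbor of 1)
  Color vertex 4 with color 1 (neighbor of 1)
  Color vertex 6 with color 1 (neighbor of 1)

Step 2: Conflict found! Vertices 2 and 3 are adjacent but have the same color.
This means the graph contains an odd cycle.

The graph is NOT bipartite.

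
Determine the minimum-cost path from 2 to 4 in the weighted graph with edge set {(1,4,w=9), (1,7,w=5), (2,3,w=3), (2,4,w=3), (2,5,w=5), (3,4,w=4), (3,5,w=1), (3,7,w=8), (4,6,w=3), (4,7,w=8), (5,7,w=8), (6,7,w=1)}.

Step 1: Build adjacency list with weights:
  1: 4(w=9), 7(w=5)
  2: 3(w=3), 4(w=3), 5(w=5)
  3: 2(w=3), 4(w=4), 5(w=1), 7(w=8)
  4: 1(w=9), 2(w=3), 3(w=4), 6(w=3), 7(w=8)
  5: 2(w=5), 3(w=1), 7(w=8)
  6: 4(w=3), 7(w=1)
  7: 1(w=5), 3(w=8), 4(w=8), 5(w=8), 6(w=1)

Step 2: Apply Dijkstra's algorithm from vertex 2:
  Visit vertex 2 (distance=0)
    Update dist[3] = 3
    Update dist[4] = 3
    Update dist[5] = 5
  Visit vertex 3 (distance=3)
    Update dist[5] = 4
    Update dist[7] = 11
  Visit vertex 4 (distance=3)
    Update dist[1] = 12
    Update dist[6] = 6

Step 3: Shortest path: 2 -> 4
Total weight: 3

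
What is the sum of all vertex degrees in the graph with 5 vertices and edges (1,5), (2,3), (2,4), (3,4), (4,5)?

Step 1: Count edges incident to each vertex:
  deg(1) = 1 (neighbors: 5)
  deg(2) = 2 (neighbors: 3, 4)
  deg(3) = 2 (neighbors: 2, 4)
  deg(4) = 3 (neighbors: 2, 3, 5)
  deg(5) = 2 (neighbors: 1, 4)

Step 2: Sum all degrees:
  1 + 2 + 2 + 3 + 2 = 10

Verification: sum of degrees = 2 * |E| = 2 * 5 = 10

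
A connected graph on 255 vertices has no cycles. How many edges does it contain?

A tree on n vertices always has exactly n - 1 edges.
For n = 255: edges = 255 - 1 = 254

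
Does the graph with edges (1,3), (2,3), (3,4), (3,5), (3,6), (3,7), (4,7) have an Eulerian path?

Step 1: Find the degree of each vertex:
  deg(1) = 1
  deg(2) = 1
  deg(3) = 6
  deg(4) = 2
  deg(5) = 1
  deg(6) = 1
  deg(7) = 2

Step 2: Count vertices with odd degree:
  Odd-degree vertices: 1, 2, 5, 6 (4 total)

Step 3: Apply Euler's theorem:
  - Eulerian circuit exists iff graph is connected and all vertices have even degree
  - Eulerian path exists iff graph is connected and has 0 or 2 odd-degree vertices

Graph has 4 odd-degree vertices (need 0 or 2).
Neither Eulerian path nor Eulerian circuit exists.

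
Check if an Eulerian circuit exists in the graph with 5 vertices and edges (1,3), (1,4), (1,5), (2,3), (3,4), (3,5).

Step 1: Find the degree of each vertex:
  deg(1) = 3
  deg(2) = 1
  deg(3) = 4
  deg(4) = 2
  deg(5) = 2

Step 2: Count vertices with odd degree:
  Odd-degree vertices: 1, 2 (2 total)

Step 3: Apply Euler's theorem:
  - Eulerian circuit exists iff graph is connected and all vertices have even degree
  - Eulerian path exists iff graph is connected and has 0 or 2 odd-degree vertices

Graph is connected with exactly 2 odd-degree vertices (1, 2).
Eulerian path exists (starting and ending at the odd-degree vertices), but no Eulerian circuit.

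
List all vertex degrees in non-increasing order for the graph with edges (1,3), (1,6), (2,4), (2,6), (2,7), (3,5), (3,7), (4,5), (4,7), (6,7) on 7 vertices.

Step 1: Count edges incident to each vertex:
  deg(1) = 2 (neighbors: 3, 6)
  deg(2) = 3 (neighbors: 4, 6, 7)
  deg(3) = 3 (neighbors: 1, 5, 7)
  deg(4) = 3 (neighbors: 2, 5, 7)
  deg(5) = 2 (neighbors: 3, 4)
  deg(6) = 3 (neighbors: 1, 2, 7)
  deg(7) = 4 (neighbors: 2, 3, 4, 6)

Step 2: Sort degrees in non-increasing order:
  Degrees: [2, 3, 3, 3, 2, 3, 4] -> sorted: [4, 3, 3, 3, 3, 2, 2]

Degree sequence: [4, 3, 3, 3, 3, 2, 2]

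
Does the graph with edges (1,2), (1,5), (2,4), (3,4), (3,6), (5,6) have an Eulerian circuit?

Step 1: Find the degree of each vertex:
  deg(1) = 2
  deg(2) = 2
  deg(3) = 2
  deg(4) = 2
  deg(5) = 2
  deg(6) = 2

Step 2: Count vertices with odd degree:
  All vertices have even degree (0 odd-degree vertices)

Step 3: Apply Euler's theorem:
  - Eulerian circuit exists iff graph is connected and all vertices have even degree
  - Eulerian path exists iff graph is connected and has 0 or 2 odd-degree vertices

Graph is connected with 0 odd-degree vertices.
Both Eulerian circuit and Eulerian path exist.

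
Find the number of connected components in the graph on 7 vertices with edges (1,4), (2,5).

Step 1: Build adjacency list from edges:
  1: 4
  2: 5
  3: (none)
  4: 1
  5: 2
  6: (none)
  7: (none)

Step 2: Run BFS/DFS from vertex 1:
  Visited: {1, 4}
  Reached 2 of 7 vertices

Step 3: Only 2 of 7 vertices reached. Graph is disconnected.
Connected components: {1, 4}, {2, 5}, {3}, {6}, {7}
Number of connected components: 5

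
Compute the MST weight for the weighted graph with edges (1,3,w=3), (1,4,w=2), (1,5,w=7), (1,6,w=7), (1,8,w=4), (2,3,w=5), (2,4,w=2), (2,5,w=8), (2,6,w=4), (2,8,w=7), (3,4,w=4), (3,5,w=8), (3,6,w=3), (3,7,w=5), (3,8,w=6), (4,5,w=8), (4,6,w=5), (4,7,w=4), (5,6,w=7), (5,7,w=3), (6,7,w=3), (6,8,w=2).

Apply Kruskal's algorithm (sort edges by weight, add if no cycle):

Sorted edges by weight:
  (1,4) w=2
  (2,4) w=2
  (6,8) w=2
  (1,3) w=3
  (3,6) w=3
  (5,7) w=3
  (6,7) w=3
  (1,8) w=4
  (2,6) w=4
  (3,4) w=4
  (4,7) w=4
  (2,3) w=5
  (3,7) w=5
  (4,6) w=5
  (3,8) w=6
  (1,6) w=7
  (1,5) w=7
  (2,8) w=7
  (5,6) w=7
  (2,5) w=8
  (3,5) w=8
  (4,5) w=8

Add edge (1,4) w=2 -- no cycle. Running total: 2
Add edge (2,4) w=2 -- no cycle. Running total: 4
Add edge (6,8) w=2 -- no cycle. Running total: 6
Add edge (1,3) w=3 -- no cycle. Running total: 9
Add edge (3,6) w=3 -- no cycle. Running total: 12
Add edge (5,7) w=3 -- no cycle. Running total: 15
Add edge (6,7) w=3 -- no cycle. Running total: 18

MST edges: (1,4,w=2), (2,4,w=2), (6,8,w=2), (1,3,w=3), (3,6,w=3), (5,7,w=3), (6,7,w=3)
Total MST weight: 2 + 2 + 2 + 3 + 3 + 3 + 3 = 18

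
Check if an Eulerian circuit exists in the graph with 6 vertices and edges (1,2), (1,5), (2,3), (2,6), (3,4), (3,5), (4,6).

Step 1: Find the degree of each vertex:
  deg(1) = 2
  deg(2) = 3
  deg(3) = 3
  deg(4) = 2
  deg(5) = 2
  deg(6) = 2

Step 2: Count vertices with odd degree:
  Odd-degree vertices: 2, 3 (2 total)

Step 3: Apply Euler's theorem:
  - Eulerian circuit exists iff graph is connected and all vertices have even degree
  - Eulerian path exists iff graph is connected and has 0 or 2 odd-degree vertices

Graph is connected with exactly 2 odd-degree vertices (2, 3).
Eulerian path exists (starting and ending at the odd-degree vertices), but no Eulerian circuit.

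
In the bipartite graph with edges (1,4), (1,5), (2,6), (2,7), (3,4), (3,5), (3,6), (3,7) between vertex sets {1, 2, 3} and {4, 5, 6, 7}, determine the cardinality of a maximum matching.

Step 1: List the neighbors of each left vertex:
  1: 4, 5
  2: 6, 7
  3: 4, 5, 6, 7

Step 2: Greedily match left vertices, then look for augmenting paths:
  Match 1 -- 4
  Match 2 -- 6
  Match 3 -- 5
  No augmenting path remains.

Step 3: Verify this is maximum:
  Matching size 3 = min(|L|, |R|) = min(3, 4), which is an upper bound, so this matching is maximum.

Maximum matching: {(1,4), (2,6), (3,5)}
Size: 3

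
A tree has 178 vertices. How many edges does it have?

A tree on n vertices always has exactly n - 1 edges.
For n = 178: edges = 178 - 1 = 177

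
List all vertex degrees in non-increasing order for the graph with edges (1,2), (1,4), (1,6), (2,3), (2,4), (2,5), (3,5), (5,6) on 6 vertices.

Step 1: Count edges incident to each vertex:
  deg(1) = 3 (neighbors: 2, 4, 6)
  deg(2) = 4 (neighbors: 1, 3, 4, 5)
  deg(3) = 2 (neighbors: 2, 5)
  deg(4) = 2 (neighbors: 1, 2)
  deg(5) = 3 (neighbors: 2, 3, 6)
  deg(6) = 2 (neighbors: 1, 5)

Step 2: Sort degrees in non-increasing order:
  Degrees: [3, 4, 2, 2, 3, 2] -> sorted: [4, 3, 3, 2, 2, 2]

Degree sequence: [4, 3, 3, 2, 2, 2]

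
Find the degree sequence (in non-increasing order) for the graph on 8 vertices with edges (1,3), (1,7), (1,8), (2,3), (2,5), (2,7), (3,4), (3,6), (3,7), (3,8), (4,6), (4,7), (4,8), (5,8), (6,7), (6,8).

Step 1: Count edges incident to each vertex:
  deg(1) = 3 (neighbors: 3, 7, 8)
  deg(2) = 3 (neighbors: 3, 5, 7)
  deg(3) = 6 (neighbors: 1, 2, 4, 6, 7, 8)
  deg(4) = 4 (neighbors: 3, 6, 7, 8)
  deg(5) = 2 (neighbors: 2, 8)
  deg(6) = 4 (neighbors: 3, 4, 7, 8)
  deg(7) = 5 (neighbors: 1, 2, 3, 4, 6)
  deg(8) = 5 (neighbors: 1, 3, 4, 5, 6)

Step 2: Sort degrees in non-increasing order:
  Degrees: [3, 3, 6, 4, 2, 4, 5, 5] -> sorted: [6, 5, 5, 4, 4, 3, 3, 2]

Degree sequence: [6, 5, 5, 4, 4, 3, 3, 2]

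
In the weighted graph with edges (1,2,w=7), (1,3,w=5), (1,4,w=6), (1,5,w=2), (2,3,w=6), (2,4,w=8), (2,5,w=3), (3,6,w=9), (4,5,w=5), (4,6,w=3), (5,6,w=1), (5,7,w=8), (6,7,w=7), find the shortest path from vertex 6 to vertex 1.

Step 1: Build adjacency list with weights:
  1: 2(w=7), 3(w=5), 4(w=6), 5(w=2)
  2: 1(w=7), 3(w=6), 4(w=8), 5(w=3)
  3: 1(w=5), 2(w=6), 6(w=9)
  4: 1(w=6), 2(w=8), 5(w=5), 6(w=3)
  5: 1(w=2), 2(w=3), 4(w=5), 6(w=1), 7(w=8)
  6: 3(w=9), 4(w=3), 5(w=1), 7(w=7)
  7: 5(w=8), 6(w=7)

Step 2: Apply Dijkstra's algorithm from vertex 6:
  Visit vertex 6 (distance=0)
    Update dist[3] = 9
    Update dist[4] = 3
    Update dist[5] = 1
    Update dist[7] = 7
  Visit vertex 5 (distance=1)
    Update dist[1] = 3
    Update dist[2] = 4
  Visit vertex 1 (distance=3)
    Update dist[3] = 8

Step 3: Shortest path: 6 -> 5 -> 1
Total weight: 1 + 2 = 3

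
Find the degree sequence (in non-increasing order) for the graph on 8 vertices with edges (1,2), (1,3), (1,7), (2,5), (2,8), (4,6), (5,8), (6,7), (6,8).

Step 1: Count edges incident to each vertex:
  deg(1) = 3 (neighbors: 2, 3, 7)
  deg(2) = 3 (neighbors: 1, 5, 8)
  deg(3) = 1 (neighbors: 1)
  deg(4) = 1 (neighbors: 6)
  deg(5) = 2 (neighbors: 2, 8)
  deg(6) = 3 (neighbors: 4, 7, 8)
  deg(7) = 2 (neighbors: 1, 6)
  deg(8) = 3 (neighbors: 2, 5, 6)

Step 2: Sort degrees in non-increasing order:
  Degrees: [3, 3, 1, 1, 2, 3, 2, 3] -> sorted: [3, 3, 3, 3, 2, 2, 1, 1]

Degree sequence: [3, 3, 3, 3, 2, 2, 1, 1]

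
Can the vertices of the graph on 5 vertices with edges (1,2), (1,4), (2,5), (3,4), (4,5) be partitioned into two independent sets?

Step 1: Attempt 2-coloring using BFS:
  Start at vertex 1, assign color 0
  Color vertex 2 with color 1 (neighbor of 1)
  Color vertex 4 with color 1 (neighbor of 1)
  Color vertex 5 with color 0 (neighbor of 2)
  Color vertex 3 with color 0 (neighbor of 4)

Step 2: 2-coloring succeeded. No conflicts found.
  Set A (color 0): {1, 3, 5}
  Set B (color 1): {2, 4}

The graph is bipartite with partition {1, 3, 5}, {2, 4}.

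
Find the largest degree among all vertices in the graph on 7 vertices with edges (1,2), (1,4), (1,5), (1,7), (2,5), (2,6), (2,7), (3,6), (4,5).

Step 1: Count edges incident to each vertex:
  deg(1) = 4 (neighbors: 2, 4, 5, 7)
  deg(2) = 4 (neighbors: 1, 5, 6, 7)
  deg(3) = 1 (neighbors: 6)
  deg(4) = 2 (neighbors: 1, 5)
  deg(5) = 3 (neighbors: 1, 2, 4)
  deg(6) = 2 (neighbors: 2, 3)
  deg(7) = 2 (neighbors: 1, 2)

Step 2: Find maximum:
  max(4, 4, 1, 2, 3, 2, 2) = 4 (vertex 1)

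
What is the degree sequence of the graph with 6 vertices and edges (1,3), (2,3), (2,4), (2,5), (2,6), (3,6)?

Step 1: Count edges incident to each vertex:
  deg(1) = 1 (neighbors: 3)
  deg(2) = 4 (neighbors: 3, 4, 5, 6)
  deg(3) = 3 (neighbors: 1, 2, 6)
  deg(4) = 1 (neighbors: 2)
  deg(5) = 1 (neighbors: 2)
  deg(6) = 2 (neighbors: 2, 3)

Step 2: Sort degrees in non-increasing order:
  Degrees: [1, 4, 3, 1, 1, 2] -> sorted: [4, 3, 2, 1, 1, 1]

Degree sequence: [4, 3, 2, 1, 1, 1]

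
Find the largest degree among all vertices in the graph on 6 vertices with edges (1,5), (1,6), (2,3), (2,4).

Step 1: Count edges incident to each vertex:
  deg(1) = 2 (neighbors: 5, 6)
  deg(2) = 2 (neighbors: 3, 4)
  deg(3) = 1 (neighbors: 2)
  deg(4) = 1 (neighbors: 2)
  deg(5) = 1 (neighbors: 1)
  deg(6) = 1 (neighbors: 1)

Step 2: Find maximum:
  max(2, 2, 1, 1, 1, 1) = 2 (vertex 1)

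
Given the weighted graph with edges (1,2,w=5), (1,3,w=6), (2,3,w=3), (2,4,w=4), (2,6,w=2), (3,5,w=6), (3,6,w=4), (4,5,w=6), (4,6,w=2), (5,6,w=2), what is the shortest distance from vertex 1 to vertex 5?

Step 1: Build adjacency list with weights:
  1: 2(w=5), 3(w=6)
  2: 1(w=5), 3(w=3), 4(w=4), 6(w=2)
  3: 1(w=6), 2(w=3), 5(w=6), 6(w=4)
  4: 2(w=4), 5(w=6), 6(w=2)
  5: 3(w=6), 4(w=6), 6(w=2)
  6: 2(w=2), 3(w=4), 4(w=2), 5(w=2)

Step 2: Apply Dijkstra's algorithm from vertex 1:
  Visit vertex 1 (distance=0)
    Update dist[2] = 5
    Update dist[3] = 6
  Visit vertex 2 (distance=5)
    Update dist[4] = 9
    Update dist[6] = 7
  Visit vertex 3 (distance=6)
    Update dist[5] = 12
  Visit vertex 6 (distance=7)
    Update dist[5] = 9
  Visit vertex 4 (distance=9)
  Visit vertex 5 (distance=9)

Step 3: Shortest path: 1 -> 2 -> 6 -> 5
Total weight: 5 + 2 + 2 = 9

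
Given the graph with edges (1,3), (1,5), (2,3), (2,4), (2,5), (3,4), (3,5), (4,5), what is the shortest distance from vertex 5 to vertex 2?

Step 1: Build adjacency list:
  1: 3, 5
  2: 3, 4, 5
  3: 1, 2, 4, 5
  4: 2, 3, 5
  5: 1, 2, 3, 4

Step 2: BFS from vertex 5 to find shortest path to 2:
  vertex 1 reached at distance 1
  vertex 2 reached at distance 1

Step 3: Shortest path: 5 -> 2
Path length: 1 edge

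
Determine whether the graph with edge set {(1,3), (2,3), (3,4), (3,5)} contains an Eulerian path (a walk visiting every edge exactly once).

Step 1: Find the degree of each vertex:
  deg(1) = 1
  deg(2) = 1
  deg(3) = 4
  deg(4) = 1
  deg(5) = 1

Step 2: Count vertices with odd degree:
  Odd-degree vertices: 1, 2, 4, 5 (4 total)

Step 3: Apply Euler's theorem:
  - Eulerian circuit exists iff graph is connected and all vertices have even degree
  - Eulerian path exists iff graph is connected and has 0 or 2 odd-degree vertices

Graph has 4 odd-degree vertices (need 0 or 2).
Neither Eulerian path nor Eulerian circuit exists.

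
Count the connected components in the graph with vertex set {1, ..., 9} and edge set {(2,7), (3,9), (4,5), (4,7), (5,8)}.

Step 1: Build adjacency list from edges:
  1: (none)
  2: 7
  3: 9
  4: 5, 7
  5: 4, 8
  6: (none)
  7: 2, 4
  8: 5
  9: 3

Step 2: Run BFS/DFS from vertex 1:
  Visited: {1}
  Reached 1 of 9 vertices

Step 3: Only 1 of 9 vertices reached. Graph is disconnected.
Connected components: {1}, {2, 4, 5, 7, 8}, {3, 9}, {6}
Number of connected components: 4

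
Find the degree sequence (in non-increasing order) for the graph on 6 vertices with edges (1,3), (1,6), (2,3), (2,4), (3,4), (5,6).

Step 1: Count edges incident to each vertex:
  deg(1) = 2 (neighbors: 3, 6)
  deg(2) = 2 (neighbors: 3, 4)
  deg(3) = 3 (neighbors: 1, 2, 4)
  deg(4) = 2 (neighbors: 2, 3)
  deg(5) = 1 (neighbors: 6)
  deg(6) = 2 (neighbors: 1, 5)

Step 2: Sort degrees in non-increasing order:
  Degrees: [2, 2, 3, 2, 1, 2] -> sorted: [3, 2, 2, 2, 2, 1]

Degree sequence: [3, 2, 2, 2, 2, 1]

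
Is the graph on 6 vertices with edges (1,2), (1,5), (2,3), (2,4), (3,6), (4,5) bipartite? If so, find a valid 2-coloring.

Step 1: Attempt 2-coloring using BFS:
  Start at vertex 1, assign color 0
  Color vertex 2 with color 1 (neighbor of 1)
  Color vertex 5 with color 1 (neighbor of 1)
  Color vertex 3 with color 0 (neighbor of 2)
  Color vertex 4 with color 0 (neighbor of 2)
  Color vertex 6 with color 1 (neighbor of 3)

Step 2: 2-coloring succeeded. No conflicts found.
  Set A (color 0): {1, 3, 4}
  Set B (color 1): {2, 5, 6}

The graph is bipartite with partition {1, 3, 4}, {2, 5, 6}.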